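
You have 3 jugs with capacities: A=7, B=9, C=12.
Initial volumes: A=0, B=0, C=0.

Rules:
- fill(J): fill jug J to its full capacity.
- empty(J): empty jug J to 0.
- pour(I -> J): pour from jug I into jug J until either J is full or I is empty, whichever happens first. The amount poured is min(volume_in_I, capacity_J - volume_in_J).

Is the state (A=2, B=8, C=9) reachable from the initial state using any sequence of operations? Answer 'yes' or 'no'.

Answer: no

Derivation:
BFS explored all 512 reachable states.
Reachable set includes: (0,0,0), (0,0,1), (0,0,2), (0,0,3), (0,0,4), (0,0,5), (0,0,6), (0,0,7), (0,0,8), (0,0,9), (0,0,10), (0,0,11) ...
Target (A=2, B=8, C=9) not in reachable set → no.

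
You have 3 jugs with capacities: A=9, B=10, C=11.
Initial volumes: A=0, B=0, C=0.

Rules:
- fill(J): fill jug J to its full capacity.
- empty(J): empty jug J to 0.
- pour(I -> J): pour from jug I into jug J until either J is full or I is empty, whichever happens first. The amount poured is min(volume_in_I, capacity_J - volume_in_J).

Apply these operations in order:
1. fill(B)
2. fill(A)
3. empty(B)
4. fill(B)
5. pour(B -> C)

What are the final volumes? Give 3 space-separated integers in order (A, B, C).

Answer: 9 0 10

Derivation:
Step 1: fill(B) -> (A=0 B=10 C=0)
Step 2: fill(A) -> (A=9 B=10 C=0)
Step 3: empty(B) -> (A=9 B=0 C=0)
Step 4: fill(B) -> (A=9 B=10 C=0)
Step 5: pour(B -> C) -> (A=9 B=0 C=10)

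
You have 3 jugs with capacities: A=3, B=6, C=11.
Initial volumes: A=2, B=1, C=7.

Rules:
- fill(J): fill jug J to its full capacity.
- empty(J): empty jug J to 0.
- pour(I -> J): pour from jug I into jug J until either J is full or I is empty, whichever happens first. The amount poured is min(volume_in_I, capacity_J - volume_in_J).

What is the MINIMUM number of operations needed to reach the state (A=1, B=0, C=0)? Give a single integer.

BFS from (A=2, B=1, C=7). One shortest path:
  1. empty(A) -> (A=0 B=1 C=7)
  2. empty(C) -> (A=0 B=1 C=0)
  3. pour(B -> A) -> (A=1 B=0 C=0)
Reached target in 3 moves.

Answer: 3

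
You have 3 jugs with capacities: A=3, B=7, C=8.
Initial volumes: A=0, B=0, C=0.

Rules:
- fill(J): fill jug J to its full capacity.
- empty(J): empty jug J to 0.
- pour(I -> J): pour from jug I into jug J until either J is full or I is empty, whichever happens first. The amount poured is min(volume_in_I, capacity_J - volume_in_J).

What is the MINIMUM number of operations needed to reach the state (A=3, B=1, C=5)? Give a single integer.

Answer: 6

Derivation:
BFS from (A=0, B=0, C=0). One shortest path:
  1. fill(C) -> (A=0 B=0 C=8)
  2. pour(C -> B) -> (A=0 B=7 C=1)
  3. empty(B) -> (A=0 B=0 C=1)
  4. pour(C -> B) -> (A=0 B=1 C=0)
  5. fill(C) -> (A=0 B=1 C=8)
  6. pour(C -> A) -> (A=3 B=1 C=5)
Reached target in 6 moves.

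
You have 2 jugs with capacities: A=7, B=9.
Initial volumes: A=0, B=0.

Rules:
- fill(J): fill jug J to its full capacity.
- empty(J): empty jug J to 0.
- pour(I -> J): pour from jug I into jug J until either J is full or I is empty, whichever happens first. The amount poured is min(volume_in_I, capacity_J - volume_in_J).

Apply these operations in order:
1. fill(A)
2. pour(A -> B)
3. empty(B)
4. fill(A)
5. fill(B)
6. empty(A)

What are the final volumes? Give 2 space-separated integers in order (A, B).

Step 1: fill(A) -> (A=7 B=0)
Step 2: pour(A -> B) -> (A=0 B=7)
Step 3: empty(B) -> (A=0 B=0)
Step 4: fill(A) -> (A=7 B=0)
Step 5: fill(B) -> (A=7 B=9)
Step 6: empty(A) -> (A=0 B=9)

Answer: 0 9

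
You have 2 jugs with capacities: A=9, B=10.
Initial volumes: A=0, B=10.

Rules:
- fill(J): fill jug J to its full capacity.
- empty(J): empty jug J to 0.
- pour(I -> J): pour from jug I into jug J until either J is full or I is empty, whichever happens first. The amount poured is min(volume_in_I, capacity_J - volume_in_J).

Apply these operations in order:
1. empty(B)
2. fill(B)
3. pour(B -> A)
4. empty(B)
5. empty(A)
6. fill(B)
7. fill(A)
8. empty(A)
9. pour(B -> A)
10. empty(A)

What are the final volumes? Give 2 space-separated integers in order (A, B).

Step 1: empty(B) -> (A=0 B=0)
Step 2: fill(B) -> (A=0 B=10)
Step 3: pour(B -> A) -> (A=9 B=1)
Step 4: empty(B) -> (A=9 B=0)
Step 5: empty(A) -> (A=0 B=0)
Step 6: fill(B) -> (A=0 B=10)
Step 7: fill(A) -> (A=9 B=10)
Step 8: empty(A) -> (A=0 B=10)
Step 9: pour(B -> A) -> (A=9 B=1)
Step 10: empty(A) -> (A=0 B=1)

Answer: 0 1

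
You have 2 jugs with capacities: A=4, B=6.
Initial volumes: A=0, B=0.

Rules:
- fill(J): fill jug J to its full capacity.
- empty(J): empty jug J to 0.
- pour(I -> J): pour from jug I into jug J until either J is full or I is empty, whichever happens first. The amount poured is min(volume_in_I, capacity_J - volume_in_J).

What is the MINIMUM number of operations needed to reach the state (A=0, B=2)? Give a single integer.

Answer: 3

Derivation:
BFS from (A=0, B=0). One shortest path:
  1. fill(B) -> (A=0 B=6)
  2. pour(B -> A) -> (A=4 B=2)
  3. empty(A) -> (A=0 B=2)
Reached target in 3 moves.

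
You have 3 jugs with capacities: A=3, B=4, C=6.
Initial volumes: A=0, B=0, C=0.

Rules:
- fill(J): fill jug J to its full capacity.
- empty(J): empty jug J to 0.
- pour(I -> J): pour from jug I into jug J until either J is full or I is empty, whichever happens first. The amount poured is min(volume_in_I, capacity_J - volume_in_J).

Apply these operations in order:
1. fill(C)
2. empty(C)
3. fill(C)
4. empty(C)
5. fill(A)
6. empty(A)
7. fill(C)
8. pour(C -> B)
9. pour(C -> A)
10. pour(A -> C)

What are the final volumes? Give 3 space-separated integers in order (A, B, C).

Step 1: fill(C) -> (A=0 B=0 C=6)
Step 2: empty(C) -> (A=0 B=0 C=0)
Step 3: fill(C) -> (A=0 B=0 C=6)
Step 4: empty(C) -> (A=0 B=0 C=0)
Step 5: fill(A) -> (A=3 B=0 C=0)
Step 6: empty(A) -> (A=0 B=0 C=0)
Step 7: fill(C) -> (A=0 B=0 C=6)
Step 8: pour(C -> B) -> (A=0 B=4 C=2)
Step 9: pour(C -> A) -> (A=2 B=4 C=0)
Step 10: pour(A -> C) -> (A=0 B=4 C=2)

Answer: 0 4 2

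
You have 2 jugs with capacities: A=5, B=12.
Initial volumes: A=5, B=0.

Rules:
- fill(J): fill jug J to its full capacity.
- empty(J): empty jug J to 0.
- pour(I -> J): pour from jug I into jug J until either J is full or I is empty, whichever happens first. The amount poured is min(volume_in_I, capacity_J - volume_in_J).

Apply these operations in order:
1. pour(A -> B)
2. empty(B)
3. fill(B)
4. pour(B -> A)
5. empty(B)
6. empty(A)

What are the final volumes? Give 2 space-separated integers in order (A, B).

Step 1: pour(A -> B) -> (A=0 B=5)
Step 2: empty(B) -> (A=0 B=0)
Step 3: fill(B) -> (A=0 B=12)
Step 4: pour(B -> A) -> (A=5 B=7)
Step 5: empty(B) -> (A=5 B=0)
Step 6: empty(A) -> (A=0 B=0)

Answer: 0 0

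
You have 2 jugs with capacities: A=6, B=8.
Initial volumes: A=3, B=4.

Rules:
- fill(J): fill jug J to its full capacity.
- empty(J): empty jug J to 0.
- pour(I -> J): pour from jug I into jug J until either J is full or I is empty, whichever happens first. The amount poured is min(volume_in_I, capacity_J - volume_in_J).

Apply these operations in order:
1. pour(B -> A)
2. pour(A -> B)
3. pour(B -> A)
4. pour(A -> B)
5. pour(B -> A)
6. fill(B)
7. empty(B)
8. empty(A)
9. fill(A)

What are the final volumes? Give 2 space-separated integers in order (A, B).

Answer: 6 0

Derivation:
Step 1: pour(B -> A) -> (A=6 B=1)
Step 2: pour(A -> B) -> (A=0 B=7)
Step 3: pour(B -> A) -> (A=6 B=1)
Step 4: pour(A -> B) -> (A=0 B=7)
Step 5: pour(B -> A) -> (A=6 B=1)
Step 6: fill(B) -> (A=6 B=8)
Step 7: empty(B) -> (A=6 B=0)
Step 8: empty(A) -> (A=0 B=0)
Step 9: fill(A) -> (A=6 B=0)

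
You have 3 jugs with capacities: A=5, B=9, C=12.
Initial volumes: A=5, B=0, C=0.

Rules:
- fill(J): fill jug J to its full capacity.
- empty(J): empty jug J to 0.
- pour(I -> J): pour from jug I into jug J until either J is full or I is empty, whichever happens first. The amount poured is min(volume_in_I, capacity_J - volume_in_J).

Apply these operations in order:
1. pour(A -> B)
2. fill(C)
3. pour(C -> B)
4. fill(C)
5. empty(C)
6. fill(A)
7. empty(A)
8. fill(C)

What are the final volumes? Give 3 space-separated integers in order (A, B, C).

Answer: 0 9 12

Derivation:
Step 1: pour(A -> B) -> (A=0 B=5 C=0)
Step 2: fill(C) -> (A=0 B=5 C=12)
Step 3: pour(C -> B) -> (A=0 B=9 C=8)
Step 4: fill(C) -> (A=0 B=9 C=12)
Step 5: empty(C) -> (A=0 B=9 C=0)
Step 6: fill(A) -> (A=5 B=9 C=0)
Step 7: empty(A) -> (A=0 B=9 C=0)
Step 8: fill(C) -> (A=0 B=9 C=12)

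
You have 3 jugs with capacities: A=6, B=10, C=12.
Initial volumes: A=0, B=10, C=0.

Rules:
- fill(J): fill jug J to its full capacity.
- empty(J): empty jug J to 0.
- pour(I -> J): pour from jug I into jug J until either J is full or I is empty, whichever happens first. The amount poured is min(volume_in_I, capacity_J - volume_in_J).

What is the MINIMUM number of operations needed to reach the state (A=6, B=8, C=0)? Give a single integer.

BFS from (A=0, B=10, C=0). One shortest path:
  1. fill(A) -> (A=6 B=10 C=0)
  2. pour(B -> C) -> (A=6 B=0 C=10)
  3. fill(B) -> (A=6 B=10 C=10)
  4. pour(B -> C) -> (A=6 B=8 C=12)
  5. empty(C) -> (A=6 B=8 C=0)
Reached target in 5 moves.

Answer: 5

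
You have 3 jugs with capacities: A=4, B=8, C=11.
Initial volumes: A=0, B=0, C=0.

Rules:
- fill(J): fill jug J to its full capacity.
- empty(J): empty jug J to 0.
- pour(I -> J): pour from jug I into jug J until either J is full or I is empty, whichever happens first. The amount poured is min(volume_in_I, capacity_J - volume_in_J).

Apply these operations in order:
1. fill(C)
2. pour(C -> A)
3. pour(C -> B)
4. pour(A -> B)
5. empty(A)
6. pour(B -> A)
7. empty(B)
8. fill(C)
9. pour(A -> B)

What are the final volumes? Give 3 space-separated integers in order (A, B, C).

Step 1: fill(C) -> (A=0 B=0 C=11)
Step 2: pour(C -> A) -> (A=4 B=0 C=7)
Step 3: pour(C -> B) -> (A=4 B=7 C=0)
Step 4: pour(A -> B) -> (A=3 B=8 C=0)
Step 5: empty(A) -> (A=0 B=8 C=0)
Step 6: pour(B -> A) -> (A=4 B=4 C=0)
Step 7: empty(B) -> (A=4 B=0 C=0)
Step 8: fill(C) -> (A=4 B=0 C=11)
Step 9: pour(A -> B) -> (A=0 B=4 C=11)

Answer: 0 4 11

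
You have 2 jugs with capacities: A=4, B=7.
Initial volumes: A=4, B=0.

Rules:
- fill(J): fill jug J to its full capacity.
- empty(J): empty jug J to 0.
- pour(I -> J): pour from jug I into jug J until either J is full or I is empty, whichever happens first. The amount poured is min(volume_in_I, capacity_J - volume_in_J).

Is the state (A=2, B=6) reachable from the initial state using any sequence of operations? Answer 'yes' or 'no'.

Answer: no

Derivation:
BFS explored all 22 reachable states.
Reachable set includes: (0,0), (0,1), (0,2), (0,3), (0,4), (0,5), (0,6), (0,7), (1,0), (1,7), (2,0), (2,7) ...
Target (A=2, B=6) not in reachable set → no.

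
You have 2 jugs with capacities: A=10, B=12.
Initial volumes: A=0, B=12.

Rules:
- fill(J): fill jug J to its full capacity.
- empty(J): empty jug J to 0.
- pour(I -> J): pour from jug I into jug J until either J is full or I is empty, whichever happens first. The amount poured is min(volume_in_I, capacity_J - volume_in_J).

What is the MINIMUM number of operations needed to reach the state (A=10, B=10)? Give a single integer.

Answer: 4

Derivation:
BFS from (A=0, B=12). One shortest path:
  1. fill(A) -> (A=10 B=12)
  2. empty(B) -> (A=10 B=0)
  3. pour(A -> B) -> (A=0 B=10)
  4. fill(A) -> (A=10 B=10)
Reached target in 4 moves.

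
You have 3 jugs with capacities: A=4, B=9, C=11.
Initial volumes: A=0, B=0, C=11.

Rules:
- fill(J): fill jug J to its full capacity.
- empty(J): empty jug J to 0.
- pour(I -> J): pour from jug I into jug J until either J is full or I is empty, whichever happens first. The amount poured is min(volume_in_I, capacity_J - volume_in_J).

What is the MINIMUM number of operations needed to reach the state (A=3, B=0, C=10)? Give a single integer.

Answer: 8

Derivation:
BFS from (A=0, B=0, C=11). One shortest path:
  1. pour(C -> A) -> (A=4 B=0 C=7)
  2. pour(A -> B) -> (A=0 B=4 C=7)
  3. pour(C -> A) -> (A=4 B=4 C=3)
  4. pour(A -> B) -> (A=0 B=8 C=3)
  5. pour(C -> A) -> (A=3 B=8 C=0)
  6. fill(C) -> (A=3 B=8 C=11)
  7. pour(C -> B) -> (A=3 B=9 C=10)
  8. empty(B) -> (A=3 B=0 C=10)
Reached target in 8 moves.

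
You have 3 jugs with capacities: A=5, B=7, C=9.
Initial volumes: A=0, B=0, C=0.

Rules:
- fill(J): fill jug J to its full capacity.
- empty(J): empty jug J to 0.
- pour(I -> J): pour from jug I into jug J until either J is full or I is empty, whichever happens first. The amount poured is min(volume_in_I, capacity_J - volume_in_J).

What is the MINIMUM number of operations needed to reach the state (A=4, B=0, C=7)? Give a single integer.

Answer: 6

Derivation:
BFS from (A=0, B=0, C=0). One shortest path:
  1. fill(B) -> (A=0 B=7 C=0)
  2. fill(C) -> (A=0 B=7 C=9)
  3. pour(C -> A) -> (A=5 B=7 C=4)
  4. empty(A) -> (A=0 B=7 C=4)
  5. pour(C -> A) -> (A=4 B=7 C=0)
  6. pour(B -> C) -> (A=4 B=0 C=7)
Reached target in 6 moves.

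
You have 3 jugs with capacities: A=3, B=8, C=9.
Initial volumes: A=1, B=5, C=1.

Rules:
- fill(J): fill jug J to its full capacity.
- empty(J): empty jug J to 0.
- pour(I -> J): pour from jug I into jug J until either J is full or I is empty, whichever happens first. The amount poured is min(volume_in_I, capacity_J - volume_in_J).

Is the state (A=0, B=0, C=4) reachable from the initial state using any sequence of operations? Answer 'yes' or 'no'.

BFS from (A=1, B=5, C=1):
  1. fill(A) -> (A=3 B=5 C=1)
  2. empty(B) -> (A=3 B=0 C=1)
  3. pour(A -> C) -> (A=0 B=0 C=4)
Target reached → yes.

Answer: yes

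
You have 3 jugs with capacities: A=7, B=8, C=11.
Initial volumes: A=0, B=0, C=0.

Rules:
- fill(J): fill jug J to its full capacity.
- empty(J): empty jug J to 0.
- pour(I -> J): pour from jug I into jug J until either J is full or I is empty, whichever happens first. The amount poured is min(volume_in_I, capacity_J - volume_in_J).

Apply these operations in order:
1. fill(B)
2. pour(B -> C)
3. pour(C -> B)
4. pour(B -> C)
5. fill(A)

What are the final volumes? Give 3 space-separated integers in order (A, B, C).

Step 1: fill(B) -> (A=0 B=8 C=0)
Step 2: pour(B -> C) -> (A=0 B=0 C=8)
Step 3: pour(C -> B) -> (A=0 B=8 C=0)
Step 4: pour(B -> C) -> (A=0 B=0 C=8)
Step 5: fill(A) -> (A=7 B=0 C=8)

Answer: 7 0 8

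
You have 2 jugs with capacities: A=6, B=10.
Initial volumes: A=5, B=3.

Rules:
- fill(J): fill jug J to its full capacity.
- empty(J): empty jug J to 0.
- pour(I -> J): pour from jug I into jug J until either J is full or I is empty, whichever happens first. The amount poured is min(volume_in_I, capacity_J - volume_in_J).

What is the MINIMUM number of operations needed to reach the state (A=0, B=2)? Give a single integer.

BFS from (A=5, B=3). One shortest path:
  1. pour(B -> A) -> (A=6 B=2)
  2. empty(A) -> (A=0 B=2)
Reached target in 2 moves.

Answer: 2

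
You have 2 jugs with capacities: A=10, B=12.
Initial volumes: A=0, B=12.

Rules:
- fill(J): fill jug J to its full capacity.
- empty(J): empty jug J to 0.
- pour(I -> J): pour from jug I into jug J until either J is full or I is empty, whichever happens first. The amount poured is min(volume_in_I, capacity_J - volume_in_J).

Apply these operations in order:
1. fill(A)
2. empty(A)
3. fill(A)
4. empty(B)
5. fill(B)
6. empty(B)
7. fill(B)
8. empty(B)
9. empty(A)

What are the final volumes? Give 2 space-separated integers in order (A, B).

Answer: 0 0

Derivation:
Step 1: fill(A) -> (A=10 B=12)
Step 2: empty(A) -> (A=0 B=12)
Step 3: fill(A) -> (A=10 B=12)
Step 4: empty(B) -> (A=10 B=0)
Step 5: fill(B) -> (A=10 B=12)
Step 6: empty(B) -> (A=10 B=0)
Step 7: fill(B) -> (A=10 B=12)
Step 8: empty(B) -> (A=10 B=0)
Step 9: empty(A) -> (A=0 B=0)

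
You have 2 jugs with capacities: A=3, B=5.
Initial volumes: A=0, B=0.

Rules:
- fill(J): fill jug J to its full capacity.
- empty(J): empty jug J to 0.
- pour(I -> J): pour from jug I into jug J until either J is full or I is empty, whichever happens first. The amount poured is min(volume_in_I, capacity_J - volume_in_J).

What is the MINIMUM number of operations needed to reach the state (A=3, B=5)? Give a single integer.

Answer: 2

Derivation:
BFS from (A=0, B=0). One shortest path:
  1. fill(A) -> (A=3 B=0)
  2. fill(B) -> (A=3 B=5)
Reached target in 2 moves.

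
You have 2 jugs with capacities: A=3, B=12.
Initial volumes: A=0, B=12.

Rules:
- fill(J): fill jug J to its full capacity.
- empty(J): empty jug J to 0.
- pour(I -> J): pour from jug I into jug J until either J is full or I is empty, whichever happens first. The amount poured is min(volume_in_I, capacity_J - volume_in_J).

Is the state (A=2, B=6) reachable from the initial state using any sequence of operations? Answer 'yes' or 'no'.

BFS explored all 10 reachable states.
Reachable set includes: (0,0), (0,3), (0,6), (0,9), (0,12), (3,0), (3,3), (3,6), (3,9), (3,12)
Target (A=2, B=6) not in reachable set → no.

Answer: no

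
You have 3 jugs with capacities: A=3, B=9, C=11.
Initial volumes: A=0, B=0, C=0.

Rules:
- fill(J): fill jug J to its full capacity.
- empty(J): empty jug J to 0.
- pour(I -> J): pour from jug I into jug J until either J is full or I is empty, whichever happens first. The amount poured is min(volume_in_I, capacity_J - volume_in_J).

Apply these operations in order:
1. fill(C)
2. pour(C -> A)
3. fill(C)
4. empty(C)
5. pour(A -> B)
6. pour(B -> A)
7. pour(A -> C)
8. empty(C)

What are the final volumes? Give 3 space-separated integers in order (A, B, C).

Answer: 0 0 0

Derivation:
Step 1: fill(C) -> (A=0 B=0 C=11)
Step 2: pour(C -> A) -> (A=3 B=0 C=8)
Step 3: fill(C) -> (A=3 B=0 C=11)
Step 4: empty(C) -> (A=3 B=0 C=0)
Step 5: pour(A -> B) -> (A=0 B=3 C=0)
Step 6: pour(B -> A) -> (A=3 B=0 C=0)
Step 7: pour(A -> C) -> (A=0 B=0 C=3)
Step 8: empty(C) -> (A=0 B=0 C=0)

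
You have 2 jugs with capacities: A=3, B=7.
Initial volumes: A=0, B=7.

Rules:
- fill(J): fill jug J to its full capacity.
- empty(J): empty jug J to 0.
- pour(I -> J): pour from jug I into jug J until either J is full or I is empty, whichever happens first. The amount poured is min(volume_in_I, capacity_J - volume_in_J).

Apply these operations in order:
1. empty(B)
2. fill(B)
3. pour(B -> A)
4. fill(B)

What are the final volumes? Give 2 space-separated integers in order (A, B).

Step 1: empty(B) -> (A=0 B=0)
Step 2: fill(B) -> (A=0 B=7)
Step 3: pour(B -> A) -> (A=3 B=4)
Step 4: fill(B) -> (A=3 B=7)

Answer: 3 7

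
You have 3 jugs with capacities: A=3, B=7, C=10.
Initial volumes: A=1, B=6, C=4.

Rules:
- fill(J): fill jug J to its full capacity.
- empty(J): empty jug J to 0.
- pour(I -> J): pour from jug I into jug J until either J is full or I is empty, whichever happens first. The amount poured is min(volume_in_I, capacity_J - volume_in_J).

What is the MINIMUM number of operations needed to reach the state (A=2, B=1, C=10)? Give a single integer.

Answer: 3

Derivation:
BFS from (A=1, B=6, C=4). One shortest path:
  1. fill(A) -> (A=3 B=6 C=4)
  2. pour(A -> B) -> (A=2 B=7 C=4)
  3. pour(B -> C) -> (A=2 B=1 C=10)
Reached target in 3 moves.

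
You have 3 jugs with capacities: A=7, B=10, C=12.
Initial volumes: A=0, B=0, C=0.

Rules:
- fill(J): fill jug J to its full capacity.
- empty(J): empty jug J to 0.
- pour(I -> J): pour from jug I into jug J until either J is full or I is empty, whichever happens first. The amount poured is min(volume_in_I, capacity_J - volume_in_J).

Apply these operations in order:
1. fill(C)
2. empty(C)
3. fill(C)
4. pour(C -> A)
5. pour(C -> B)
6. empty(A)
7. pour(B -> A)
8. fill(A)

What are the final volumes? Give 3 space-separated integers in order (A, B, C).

Step 1: fill(C) -> (A=0 B=0 C=12)
Step 2: empty(C) -> (A=0 B=0 C=0)
Step 3: fill(C) -> (A=0 B=0 C=12)
Step 4: pour(C -> A) -> (A=7 B=0 C=5)
Step 5: pour(C -> B) -> (A=7 B=5 C=0)
Step 6: empty(A) -> (A=0 B=5 C=0)
Step 7: pour(B -> A) -> (A=5 B=0 C=0)
Step 8: fill(A) -> (A=7 B=0 C=0)

Answer: 7 0 0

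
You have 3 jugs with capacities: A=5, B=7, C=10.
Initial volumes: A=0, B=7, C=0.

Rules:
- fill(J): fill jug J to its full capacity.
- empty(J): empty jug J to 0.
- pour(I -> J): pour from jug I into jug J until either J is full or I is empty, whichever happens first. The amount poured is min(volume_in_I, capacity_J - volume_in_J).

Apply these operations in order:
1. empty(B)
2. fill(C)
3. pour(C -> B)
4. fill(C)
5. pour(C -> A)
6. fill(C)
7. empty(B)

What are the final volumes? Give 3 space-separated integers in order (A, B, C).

Answer: 5 0 10

Derivation:
Step 1: empty(B) -> (A=0 B=0 C=0)
Step 2: fill(C) -> (A=0 B=0 C=10)
Step 3: pour(C -> B) -> (A=0 B=7 C=3)
Step 4: fill(C) -> (A=0 B=7 C=10)
Step 5: pour(C -> A) -> (A=5 B=7 C=5)
Step 6: fill(C) -> (A=5 B=7 C=10)
Step 7: empty(B) -> (A=5 B=0 C=10)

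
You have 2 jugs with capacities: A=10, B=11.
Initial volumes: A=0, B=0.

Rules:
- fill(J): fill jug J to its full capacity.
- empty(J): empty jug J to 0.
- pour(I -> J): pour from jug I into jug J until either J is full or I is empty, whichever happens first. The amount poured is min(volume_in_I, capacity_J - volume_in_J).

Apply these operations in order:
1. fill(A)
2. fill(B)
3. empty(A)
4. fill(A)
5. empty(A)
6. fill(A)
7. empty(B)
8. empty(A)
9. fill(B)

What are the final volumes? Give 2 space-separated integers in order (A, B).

Answer: 0 11

Derivation:
Step 1: fill(A) -> (A=10 B=0)
Step 2: fill(B) -> (A=10 B=11)
Step 3: empty(A) -> (A=0 B=11)
Step 4: fill(A) -> (A=10 B=11)
Step 5: empty(A) -> (A=0 B=11)
Step 6: fill(A) -> (A=10 B=11)
Step 7: empty(B) -> (A=10 B=0)
Step 8: empty(A) -> (A=0 B=0)
Step 9: fill(B) -> (A=0 B=11)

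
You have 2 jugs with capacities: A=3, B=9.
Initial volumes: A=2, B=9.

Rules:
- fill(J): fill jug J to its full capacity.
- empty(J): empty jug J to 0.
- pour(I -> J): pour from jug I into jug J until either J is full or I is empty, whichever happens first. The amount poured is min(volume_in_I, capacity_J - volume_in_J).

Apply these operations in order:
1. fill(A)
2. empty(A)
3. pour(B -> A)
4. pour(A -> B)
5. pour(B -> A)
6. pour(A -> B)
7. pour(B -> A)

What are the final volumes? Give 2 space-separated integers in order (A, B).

Step 1: fill(A) -> (A=3 B=9)
Step 2: empty(A) -> (A=0 B=9)
Step 3: pour(B -> A) -> (A=3 B=6)
Step 4: pour(A -> B) -> (A=0 B=9)
Step 5: pour(B -> A) -> (A=3 B=6)
Step 6: pour(A -> B) -> (A=0 B=9)
Step 7: pour(B -> A) -> (A=3 B=6)

Answer: 3 6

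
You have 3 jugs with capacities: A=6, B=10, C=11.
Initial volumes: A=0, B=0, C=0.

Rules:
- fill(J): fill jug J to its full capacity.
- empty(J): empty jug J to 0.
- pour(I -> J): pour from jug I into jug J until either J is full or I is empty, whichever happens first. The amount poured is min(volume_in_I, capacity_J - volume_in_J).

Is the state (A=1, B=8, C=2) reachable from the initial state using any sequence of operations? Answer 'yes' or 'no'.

BFS explored all 474 reachable states.
Reachable set includes: (0,0,0), (0,0,1), (0,0,2), (0,0,3), (0,0,4), (0,0,5), (0,0,6), (0,0,7), (0,0,8), (0,0,9), (0,0,10), (0,0,11) ...
Target (A=1, B=8, C=2) not in reachable set → no.

Answer: no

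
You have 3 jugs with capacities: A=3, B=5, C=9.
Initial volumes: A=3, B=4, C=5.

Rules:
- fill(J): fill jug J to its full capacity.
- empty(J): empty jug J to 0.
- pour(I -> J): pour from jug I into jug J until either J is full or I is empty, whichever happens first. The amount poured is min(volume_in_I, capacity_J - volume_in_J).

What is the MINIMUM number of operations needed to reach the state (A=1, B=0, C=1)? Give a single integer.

BFS from (A=3, B=4, C=5). One shortest path:
  1. empty(C) -> (A=3 B=4 C=0)
  2. pour(B -> C) -> (A=3 B=0 C=4)
  3. pour(A -> B) -> (A=0 B=3 C=4)
  4. pour(C -> A) -> (A=3 B=3 C=1)
  5. pour(A -> B) -> (A=1 B=5 C=1)
  6. empty(B) -> (A=1 B=0 C=1)
Reached target in 6 moves.

Answer: 6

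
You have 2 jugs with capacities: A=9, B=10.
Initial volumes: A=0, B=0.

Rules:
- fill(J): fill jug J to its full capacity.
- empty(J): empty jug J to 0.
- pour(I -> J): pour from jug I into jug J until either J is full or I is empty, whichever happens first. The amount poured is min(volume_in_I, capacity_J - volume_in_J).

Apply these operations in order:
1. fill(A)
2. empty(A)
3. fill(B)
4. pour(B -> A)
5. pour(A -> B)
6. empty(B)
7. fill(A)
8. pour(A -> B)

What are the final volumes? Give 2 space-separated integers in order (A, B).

Step 1: fill(A) -> (A=9 B=0)
Step 2: empty(A) -> (A=0 B=0)
Step 3: fill(B) -> (A=0 B=10)
Step 4: pour(B -> A) -> (A=9 B=1)
Step 5: pour(A -> B) -> (A=0 B=10)
Step 6: empty(B) -> (A=0 B=0)
Step 7: fill(A) -> (A=9 B=0)
Step 8: pour(A -> B) -> (A=0 B=9)

Answer: 0 9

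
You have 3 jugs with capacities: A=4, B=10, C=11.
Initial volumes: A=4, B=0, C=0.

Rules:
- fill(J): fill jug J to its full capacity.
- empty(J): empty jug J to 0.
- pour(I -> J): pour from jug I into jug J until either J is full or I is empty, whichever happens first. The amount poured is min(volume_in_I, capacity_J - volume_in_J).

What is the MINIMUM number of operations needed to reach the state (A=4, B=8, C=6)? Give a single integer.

BFS from (A=4, B=0, C=0). One shortest path:
  1. fill(B) -> (A=4 B=10 C=0)
  2. pour(B -> C) -> (A=4 B=0 C=10)
  3. pour(A -> B) -> (A=0 B=4 C=10)
  4. fill(A) -> (A=4 B=4 C=10)
  5. pour(A -> B) -> (A=0 B=8 C=10)
  6. pour(C -> A) -> (A=4 B=8 C=6)
Reached target in 6 moves.

Answer: 6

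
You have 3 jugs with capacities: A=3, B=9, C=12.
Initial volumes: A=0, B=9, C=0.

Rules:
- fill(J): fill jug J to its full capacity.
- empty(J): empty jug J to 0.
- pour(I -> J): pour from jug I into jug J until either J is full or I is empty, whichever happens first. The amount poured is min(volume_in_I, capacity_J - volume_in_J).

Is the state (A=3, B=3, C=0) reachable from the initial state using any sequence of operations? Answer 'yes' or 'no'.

Answer: yes

Derivation:
BFS from (A=0, B=9, C=0):
  1. pour(B -> A) -> (A=3 B=6 C=0)
  2. empty(A) -> (A=0 B=6 C=0)
  3. pour(B -> A) -> (A=3 B=3 C=0)
Target reached → yes.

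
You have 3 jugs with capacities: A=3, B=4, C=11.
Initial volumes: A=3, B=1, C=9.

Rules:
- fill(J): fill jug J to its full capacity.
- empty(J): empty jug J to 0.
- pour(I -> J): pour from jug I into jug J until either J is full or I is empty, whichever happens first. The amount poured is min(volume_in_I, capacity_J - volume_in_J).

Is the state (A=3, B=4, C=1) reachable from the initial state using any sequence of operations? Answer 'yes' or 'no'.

BFS from (A=3, B=1, C=9):
  1. empty(C) -> (A=3 B=1 C=0)
  2. pour(B -> C) -> (A=3 B=0 C=1)
  3. fill(B) -> (A=3 B=4 C=1)
Target reached → yes.

Answer: yes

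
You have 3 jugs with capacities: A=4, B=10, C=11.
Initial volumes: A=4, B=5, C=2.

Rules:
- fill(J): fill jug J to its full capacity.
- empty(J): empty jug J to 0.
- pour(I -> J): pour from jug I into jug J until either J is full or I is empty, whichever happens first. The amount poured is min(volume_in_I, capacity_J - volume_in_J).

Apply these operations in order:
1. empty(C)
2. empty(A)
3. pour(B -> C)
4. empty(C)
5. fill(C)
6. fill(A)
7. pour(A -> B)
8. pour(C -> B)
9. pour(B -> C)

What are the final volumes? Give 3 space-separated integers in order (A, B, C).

Answer: 0 4 11

Derivation:
Step 1: empty(C) -> (A=4 B=5 C=0)
Step 2: empty(A) -> (A=0 B=5 C=0)
Step 3: pour(B -> C) -> (A=0 B=0 C=5)
Step 4: empty(C) -> (A=0 B=0 C=0)
Step 5: fill(C) -> (A=0 B=0 C=11)
Step 6: fill(A) -> (A=4 B=0 C=11)
Step 7: pour(A -> B) -> (A=0 B=4 C=11)
Step 8: pour(C -> B) -> (A=0 B=10 C=5)
Step 9: pour(B -> C) -> (A=0 B=4 C=11)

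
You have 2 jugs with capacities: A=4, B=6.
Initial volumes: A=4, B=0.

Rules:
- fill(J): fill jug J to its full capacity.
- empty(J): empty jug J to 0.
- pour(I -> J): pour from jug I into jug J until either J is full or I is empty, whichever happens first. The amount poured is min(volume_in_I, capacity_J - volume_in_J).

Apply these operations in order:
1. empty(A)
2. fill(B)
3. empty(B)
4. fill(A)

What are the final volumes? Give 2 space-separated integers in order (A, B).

Answer: 4 0

Derivation:
Step 1: empty(A) -> (A=0 B=0)
Step 2: fill(B) -> (A=0 B=6)
Step 3: empty(B) -> (A=0 B=0)
Step 4: fill(A) -> (A=4 B=0)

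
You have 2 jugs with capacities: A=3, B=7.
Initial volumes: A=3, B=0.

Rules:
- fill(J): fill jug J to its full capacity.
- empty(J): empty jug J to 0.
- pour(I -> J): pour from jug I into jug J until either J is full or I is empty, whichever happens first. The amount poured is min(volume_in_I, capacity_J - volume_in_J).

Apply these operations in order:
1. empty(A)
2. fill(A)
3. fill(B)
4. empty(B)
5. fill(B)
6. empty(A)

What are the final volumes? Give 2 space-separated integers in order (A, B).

Answer: 0 7

Derivation:
Step 1: empty(A) -> (A=0 B=0)
Step 2: fill(A) -> (A=3 B=0)
Step 3: fill(B) -> (A=3 B=7)
Step 4: empty(B) -> (A=3 B=0)
Step 5: fill(B) -> (A=3 B=7)
Step 6: empty(A) -> (A=0 B=7)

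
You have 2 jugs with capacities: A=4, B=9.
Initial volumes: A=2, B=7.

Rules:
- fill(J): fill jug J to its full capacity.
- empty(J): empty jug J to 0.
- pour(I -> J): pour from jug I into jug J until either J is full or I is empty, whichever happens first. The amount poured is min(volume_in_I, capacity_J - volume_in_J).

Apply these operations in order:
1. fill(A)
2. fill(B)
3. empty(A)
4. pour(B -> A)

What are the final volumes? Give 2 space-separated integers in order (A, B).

Answer: 4 5

Derivation:
Step 1: fill(A) -> (A=4 B=7)
Step 2: fill(B) -> (A=4 B=9)
Step 3: empty(A) -> (A=0 B=9)
Step 4: pour(B -> A) -> (A=4 B=5)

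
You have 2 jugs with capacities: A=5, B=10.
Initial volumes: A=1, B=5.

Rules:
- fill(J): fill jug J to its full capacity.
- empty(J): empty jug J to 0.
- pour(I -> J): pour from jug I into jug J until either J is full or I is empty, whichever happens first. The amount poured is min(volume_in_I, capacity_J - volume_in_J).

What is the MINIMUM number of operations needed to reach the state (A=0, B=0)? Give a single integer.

BFS from (A=1, B=5). One shortest path:
  1. empty(A) -> (A=0 B=5)
  2. empty(B) -> (A=0 B=0)
Reached target in 2 moves.

Answer: 2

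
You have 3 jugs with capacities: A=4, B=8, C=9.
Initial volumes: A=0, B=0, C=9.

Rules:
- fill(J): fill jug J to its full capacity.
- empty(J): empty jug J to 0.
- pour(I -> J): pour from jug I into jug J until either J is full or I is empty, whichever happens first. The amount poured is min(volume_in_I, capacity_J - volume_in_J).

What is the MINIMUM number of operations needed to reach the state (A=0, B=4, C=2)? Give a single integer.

BFS from (A=0, B=0, C=9). One shortest path:
  1. pour(C -> B) -> (A=0 B=8 C=1)
  2. empty(B) -> (A=0 B=0 C=1)
  3. pour(C -> B) -> (A=0 B=1 C=0)
  4. fill(C) -> (A=0 B=1 C=9)
  5. pour(C -> B) -> (A=0 B=8 C=2)
  6. pour(B -> A) -> (A=4 B=4 C=2)
  7. empty(A) -> (A=0 B=4 C=2)
Reached target in 7 moves.

Answer: 7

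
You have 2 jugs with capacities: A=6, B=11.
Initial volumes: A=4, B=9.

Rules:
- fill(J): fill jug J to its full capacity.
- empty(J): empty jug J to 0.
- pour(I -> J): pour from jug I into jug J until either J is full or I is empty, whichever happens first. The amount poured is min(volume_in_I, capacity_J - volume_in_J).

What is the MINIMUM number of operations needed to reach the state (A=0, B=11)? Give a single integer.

Answer: 2

Derivation:
BFS from (A=4, B=9). One shortest path:
  1. empty(A) -> (A=0 B=9)
  2. fill(B) -> (A=0 B=11)
Reached target in 2 moves.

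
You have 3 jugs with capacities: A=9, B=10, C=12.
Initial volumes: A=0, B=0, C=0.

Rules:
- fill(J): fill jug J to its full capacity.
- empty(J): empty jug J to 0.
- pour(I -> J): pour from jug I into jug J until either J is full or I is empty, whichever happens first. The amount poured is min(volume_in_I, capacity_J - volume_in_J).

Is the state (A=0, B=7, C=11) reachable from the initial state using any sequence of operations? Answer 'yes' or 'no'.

Answer: yes

Derivation:
BFS from (A=0, B=0, C=0):
  1. fill(A) -> (A=9 B=0 C=0)
  2. pour(A -> C) -> (A=0 B=0 C=9)
  3. fill(A) -> (A=9 B=0 C=9)
  4. pour(A -> C) -> (A=6 B=0 C=12)
  5. pour(C -> B) -> (A=6 B=10 C=2)
  6. pour(B -> A) -> (A=9 B=7 C=2)
  7. pour(A -> C) -> (A=0 B=7 C=11)
Target reached → yes.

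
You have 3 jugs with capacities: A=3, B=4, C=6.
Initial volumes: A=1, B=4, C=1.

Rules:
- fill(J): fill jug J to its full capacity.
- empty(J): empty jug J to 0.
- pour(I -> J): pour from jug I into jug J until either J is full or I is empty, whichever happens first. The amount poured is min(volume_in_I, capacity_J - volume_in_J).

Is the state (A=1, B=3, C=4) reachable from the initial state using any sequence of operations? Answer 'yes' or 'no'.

BFS explored all 110 reachable states.
Reachable set includes: (0,0,0), (0,0,1), (0,0,2), (0,0,3), (0,0,4), (0,0,5), (0,0,6), (0,1,0), (0,1,1), (0,1,2), (0,1,3), (0,1,4) ...
Target (A=1, B=3, C=4) not in reachable set → no.

Answer: no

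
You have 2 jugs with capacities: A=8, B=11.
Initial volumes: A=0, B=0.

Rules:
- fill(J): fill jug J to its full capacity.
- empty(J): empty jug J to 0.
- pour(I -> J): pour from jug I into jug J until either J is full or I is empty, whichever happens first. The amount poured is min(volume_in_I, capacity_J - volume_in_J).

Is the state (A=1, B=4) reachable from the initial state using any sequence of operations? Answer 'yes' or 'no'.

BFS explored all 38 reachable states.
Reachable set includes: (0,0), (0,1), (0,2), (0,3), (0,4), (0,5), (0,6), (0,7), (0,8), (0,9), (0,10), (0,11) ...
Target (A=1, B=4) not in reachable set → no.

Answer: no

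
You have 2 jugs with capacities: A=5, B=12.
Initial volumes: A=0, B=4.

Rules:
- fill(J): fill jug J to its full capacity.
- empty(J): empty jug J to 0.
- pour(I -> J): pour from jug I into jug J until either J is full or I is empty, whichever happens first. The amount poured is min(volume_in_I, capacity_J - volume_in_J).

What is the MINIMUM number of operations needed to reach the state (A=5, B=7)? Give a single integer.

Answer: 2

Derivation:
BFS from (A=0, B=4). One shortest path:
  1. fill(B) -> (A=0 B=12)
  2. pour(B -> A) -> (A=5 B=7)
Reached target in 2 moves.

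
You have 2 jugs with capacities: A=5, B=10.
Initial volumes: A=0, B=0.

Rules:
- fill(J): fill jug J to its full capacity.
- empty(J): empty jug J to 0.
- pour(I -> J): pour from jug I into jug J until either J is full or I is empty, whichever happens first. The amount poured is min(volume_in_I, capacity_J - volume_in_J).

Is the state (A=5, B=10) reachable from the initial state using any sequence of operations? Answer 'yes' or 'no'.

Answer: yes

Derivation:
BFS from (A=0, B=0):
  1. fill(A) -> (A=5 B=0)
  2. fill(B) -> (A=5 B=10)
Target reached → yes.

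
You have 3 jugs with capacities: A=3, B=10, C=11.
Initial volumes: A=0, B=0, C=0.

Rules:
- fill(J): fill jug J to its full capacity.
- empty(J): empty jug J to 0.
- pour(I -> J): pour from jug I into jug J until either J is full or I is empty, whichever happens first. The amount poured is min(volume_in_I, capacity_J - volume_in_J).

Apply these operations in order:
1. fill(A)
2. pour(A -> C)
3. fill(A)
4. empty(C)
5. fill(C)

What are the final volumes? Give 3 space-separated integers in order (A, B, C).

Step 1: fill(A) -> (A=3 B=0 C=0)
Step 2: pour(A -> C) -> (A=0 B=0 C=3)
Step 3: fill(A) -> (A=3 B=0 C=3)
Step 4: empty(C) -> (A=3 B=0 C=0)
Step 5: fill(C) -> (A=3 B=0 C=11)

Answer: 3 0 11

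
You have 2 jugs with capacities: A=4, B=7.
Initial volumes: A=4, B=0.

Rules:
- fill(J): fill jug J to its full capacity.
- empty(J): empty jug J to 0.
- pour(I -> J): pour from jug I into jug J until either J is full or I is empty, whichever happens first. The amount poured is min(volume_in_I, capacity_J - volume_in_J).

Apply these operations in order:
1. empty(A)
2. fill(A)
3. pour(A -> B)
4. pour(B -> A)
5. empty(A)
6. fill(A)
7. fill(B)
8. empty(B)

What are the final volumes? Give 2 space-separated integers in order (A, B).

Step 1: empty(A) -> (A=0 B=0)
Step 2: fill(A) -> (A=4 B=0)
Step 3: pour(A -> B) -> (A=0 B=4)
Step 4: pour(B -> A) -> (A=4 B=0)
Step 5: empty(A) -> (A=0 B=0)
Step 6: fill(A) -> (A=4 B=0)
Step 7: fill(B) -> (A=4 B=7)
Step 8: empty(B) -> (A=4 B=0)

Answer: 4 0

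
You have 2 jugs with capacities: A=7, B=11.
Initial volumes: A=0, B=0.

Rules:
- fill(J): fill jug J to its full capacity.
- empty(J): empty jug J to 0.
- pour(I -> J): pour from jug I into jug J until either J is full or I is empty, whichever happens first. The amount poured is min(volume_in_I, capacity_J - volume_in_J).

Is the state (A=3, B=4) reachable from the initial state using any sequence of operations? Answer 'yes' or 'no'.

BFS explored all 36 reachable states.
Reachable set includes: (0,0), (0,1), (0,2), (0,3), (0,4), (0,5), (0,6), (0,7), (0,8), (0,9), (0,10), (0,11) ...
Target (A=3, B=4) not in reachable set → no.

Answer: no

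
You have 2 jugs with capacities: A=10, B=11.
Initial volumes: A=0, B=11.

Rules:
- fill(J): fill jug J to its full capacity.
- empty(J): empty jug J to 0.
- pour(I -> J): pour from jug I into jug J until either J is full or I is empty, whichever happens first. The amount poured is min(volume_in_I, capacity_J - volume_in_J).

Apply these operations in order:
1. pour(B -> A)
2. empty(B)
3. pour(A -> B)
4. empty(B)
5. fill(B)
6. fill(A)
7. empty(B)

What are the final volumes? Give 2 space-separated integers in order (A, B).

Answer: 10 0

Derivation:
Step 1: pour(B -> A) -> (A=10 B=1)
Step 2: empty(B) -> (A=10 B=0)
Step 3: pour(A -> B) -> (A=0 B=10)
Step 4: empty(B) -> (A=0 B=0)
Step 5: fill(B) -> (A=0 B=11)
Step 6: fill(A) -> (A=10 B=11)
Step 7: empty(B) -> (A=10 B=0)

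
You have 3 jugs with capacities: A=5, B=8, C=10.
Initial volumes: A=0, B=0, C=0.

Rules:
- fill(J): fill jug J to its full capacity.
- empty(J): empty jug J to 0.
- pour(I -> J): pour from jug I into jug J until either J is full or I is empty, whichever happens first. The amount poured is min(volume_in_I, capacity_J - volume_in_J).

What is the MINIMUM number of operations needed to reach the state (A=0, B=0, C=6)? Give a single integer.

Answer: 6

Derivation:
BFS from (A=0, B=0, C=0). One shortest path:
  1. fill(B) -> (A=0 B=8 C=0)
  2. pour(B -> C) -> (A=0 B=0 C=8)
  3. fill(B) -> (A=0 B=8 C=8)
  4. pour(B -> C) -> (A=0 B=6 C=10)
  5. empty(C) -> (A=0 B=6 C=0)
  6. pour(B -> C) -> (A=0 B=0 C=6)
Reached target in 6 moves.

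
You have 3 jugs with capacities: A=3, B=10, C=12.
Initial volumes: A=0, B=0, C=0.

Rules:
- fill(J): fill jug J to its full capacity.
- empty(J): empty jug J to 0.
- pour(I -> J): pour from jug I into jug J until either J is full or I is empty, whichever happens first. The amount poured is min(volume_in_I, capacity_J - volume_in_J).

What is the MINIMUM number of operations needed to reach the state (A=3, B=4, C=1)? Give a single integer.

BFS from (A=0, B=0, C=0). One shortest path:
  1. fill(B) -> (A=0 B=10 C=0)
  2. pour(B -> C) -> (A=0 B=0 C=10)
  3. fill(B) -> (A=0 B=10 C=10)
  4. pour(B -> A) -> (A=3 B=7 C=10)
  5. pour(A -> C) -> (A=1 B=7 C=12)
  6. empty(C) -> (A=1 B=7 C=0)
  7. pour(A -> C) -> (A=0 B=7 C=1)
  8. pour(B -> A) -> (A=3 B=4 C=1)
Reached target in 8 moves.

Answer: 8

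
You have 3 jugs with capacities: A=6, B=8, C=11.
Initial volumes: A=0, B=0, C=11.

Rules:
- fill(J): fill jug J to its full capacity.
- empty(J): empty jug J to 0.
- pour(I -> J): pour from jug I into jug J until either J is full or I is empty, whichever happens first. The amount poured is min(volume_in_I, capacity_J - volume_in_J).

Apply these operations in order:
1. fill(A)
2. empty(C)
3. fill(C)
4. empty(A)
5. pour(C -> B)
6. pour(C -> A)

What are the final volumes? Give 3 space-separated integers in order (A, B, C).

Step 1: fill(A) -> (A=6 B=0 C=11)
Step 2: empty(C) -> (A=6 B=0 C=0)
Step 3: fill(C) -> (A=6 B=0 C=11)
Step 4: empty(A) -> (A=0 B=0 C=11)
Step 5: pour(C -> B) -> (A=0 B=8 C=3)
Step 6: pour(C -> A) -> (A=3 B=8 C=0)

Answer: 3 8 0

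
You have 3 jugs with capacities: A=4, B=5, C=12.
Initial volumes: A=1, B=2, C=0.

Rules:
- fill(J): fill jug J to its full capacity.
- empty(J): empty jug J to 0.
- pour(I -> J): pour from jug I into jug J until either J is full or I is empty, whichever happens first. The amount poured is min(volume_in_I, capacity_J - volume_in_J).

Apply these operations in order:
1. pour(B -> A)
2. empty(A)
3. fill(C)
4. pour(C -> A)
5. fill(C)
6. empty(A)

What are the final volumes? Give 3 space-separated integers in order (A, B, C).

Step 1: pour(B -> A) -> (A=3 B=0 C=0)
Step 2: empty(A) -> (A=0 B=0 C=0)
Step 3: fill(C) -> (A=0 B=0 C=12)
Step 4: pour(C -> A) -> (A=4 B=0 C=8)
Step 5: fill(C) -> (A=4 B=0 C=12)
Step 6: empty(A) -> (A=0 B=0 C=12)

Answer: 0 0 12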